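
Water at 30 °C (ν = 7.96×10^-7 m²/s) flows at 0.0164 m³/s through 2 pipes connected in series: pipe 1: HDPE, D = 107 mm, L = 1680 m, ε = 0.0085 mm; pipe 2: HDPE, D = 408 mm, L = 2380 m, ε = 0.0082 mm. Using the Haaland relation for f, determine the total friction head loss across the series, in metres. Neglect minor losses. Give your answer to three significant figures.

H ≈ 41.4 m

Pipe 1: V = 1.824 m/s, Re = 2.45×10^5, ε/D = 7.94×10^-5, f = 0.01552, h_1 = f(L/D)V²/2g = 41.32 m
Pipe 2: V = 0.1254 m/s, Re = 6.43×10^4, ε/D = 2.01×10^-5, f = 0.01965, h_2 = f(L/D)V²/2g = 0.09191 m
Series → Q common, losses add: H = Σh = 41.41 m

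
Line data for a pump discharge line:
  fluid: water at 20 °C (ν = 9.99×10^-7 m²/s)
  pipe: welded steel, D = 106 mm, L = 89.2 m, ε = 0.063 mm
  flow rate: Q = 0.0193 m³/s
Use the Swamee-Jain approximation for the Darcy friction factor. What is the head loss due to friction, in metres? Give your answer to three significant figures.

h_f ≈ 3.94 m

V = 4Q/(πD²) = 4·0.0193/(π·0.106²) = 2.187 m/s
Re = VD/ν = 2.187·0.106/9.99×10^-7 = 2.32×10^5 → turbulent
ε/D = 0.063/106 = 5.94×10^-4
Swamee-Jain: f = 0.01919
h_f = f(L/D)V²/(2g) = 0.01919·(89.2/0.106)·2.187²/(2·9.81) = 3.936 m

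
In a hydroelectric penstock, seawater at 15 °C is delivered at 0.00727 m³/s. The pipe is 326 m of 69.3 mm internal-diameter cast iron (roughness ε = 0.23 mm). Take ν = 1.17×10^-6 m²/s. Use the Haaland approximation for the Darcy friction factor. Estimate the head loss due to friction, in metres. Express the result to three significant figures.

h_f ≈ 24.9 m

V = 4Q/(πD²) = 4·0.00727/(π·0.0693²) = 1.927 m/s
Re = VD/ν = 1.927·0.0693/1.17×10^-6 = 1.14×10^5 → turbulent
ε/D = 0.23/69.3 = 0.00332
Haaland: f = 0.02795
h_f = f(L/D)V²/(2g) = 0.02795·(326/0.0693)·1.927²/(2·9.81) = 24.89 m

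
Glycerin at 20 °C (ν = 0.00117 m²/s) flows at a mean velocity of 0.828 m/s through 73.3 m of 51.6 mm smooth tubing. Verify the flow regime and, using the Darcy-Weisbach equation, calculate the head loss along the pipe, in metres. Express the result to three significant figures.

h_f ≈ 87.0 m

Re = VD/ν = 0.828·0.05160/0.00117 = 36.5 → laminar (Re < 2300)
f = 64/Re = 1.753
h_f = f(L/D)V²/(2g) = 1.753·(73.3/0.05160)·0.828²/(2·9.81) = 87.00 m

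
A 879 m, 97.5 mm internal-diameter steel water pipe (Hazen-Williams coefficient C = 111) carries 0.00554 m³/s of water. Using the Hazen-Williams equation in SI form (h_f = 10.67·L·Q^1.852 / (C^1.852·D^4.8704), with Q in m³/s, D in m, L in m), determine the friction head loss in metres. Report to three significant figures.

h_f ≈ 8.49 m

h_f = 10.67·879·0.00554^1.852 / (111^1.852·0.0975^4.8704) = 8.495 m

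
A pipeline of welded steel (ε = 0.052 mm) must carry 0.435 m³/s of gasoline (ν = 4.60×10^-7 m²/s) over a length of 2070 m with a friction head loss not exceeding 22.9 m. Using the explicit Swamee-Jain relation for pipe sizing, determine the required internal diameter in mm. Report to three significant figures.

Swamee-Jain (Type III): D = 0.66·[ε^1.25·(LQ²/(gh_f))^4.75 + ν·Q^9.4·(L/(gh_f))^5.2]^0.04
LQ²/(gh_f) = 1.744; L/(gh_f) = 9.214
Term 1 = ε^1.25·(…)^4.75 = 6.19×10^-5; Term 2 = ν·Q^9.4·(…)^5.2 = 1.90×10^-5
D = 0.66·(6.19×10^-5 + 1.90×10^-5)^0.04 = 0.4528 m = 453 mm
Check: V = 2.70 m/s, Re = 2.66×10^6, f = 0.01296, h_f = 22.0 m ≈ 22.9 m ✓

D ≈ 453 mm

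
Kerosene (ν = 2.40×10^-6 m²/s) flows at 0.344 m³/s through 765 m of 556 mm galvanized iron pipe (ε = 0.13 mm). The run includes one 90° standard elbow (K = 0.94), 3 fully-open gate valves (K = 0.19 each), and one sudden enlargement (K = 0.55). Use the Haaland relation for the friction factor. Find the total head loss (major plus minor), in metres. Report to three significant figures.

H_L ≈ 2.49 m

V = 4Q/(πD²) = 1.417 m/s; V²/2g = 0.1023 m
Re = 3.28×10^5, ε/D = 2.34×10^-4 → f = 0.01618 (Haaland)
Major: h_f = f(L/D)·V²/2g = 0.01618·1376·0.1023 = 2.277 m
Minor: ΣK = 2.06; h_m = ΣK·V²/2g = 0.2108 m
Total H_L = 2.277 + 0.2108 = 2.488 m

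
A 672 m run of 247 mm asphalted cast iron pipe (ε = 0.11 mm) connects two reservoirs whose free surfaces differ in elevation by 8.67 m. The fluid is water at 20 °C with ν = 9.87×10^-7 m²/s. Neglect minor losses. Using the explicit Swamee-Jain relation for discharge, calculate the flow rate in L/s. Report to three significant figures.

Swamee-Jain (Type II): Q = -0.965·√(gD⁵h_f/L)·ln[ε/(3.7D) + √(3.17ν²L/(gD³h_f))]
√(gD⁵h_f/L) = √(9.81·0.247⁵·8.67/672) = 0.01079
ε/(3.7D) = 1.20×10^-4; √(3.17ν²L/(gD³h_f)) = 4.02×10^-5
Q = -0.965·0.01079·ln(1.606×10^-4) = 0.09094 m³/s
Check: V = 1.90 m/s, Re = 4.75×10^5, f = 0.01747, h_f = 8.73 m ≈ 8.67 m ✓

Q ≈ 90.9 L/s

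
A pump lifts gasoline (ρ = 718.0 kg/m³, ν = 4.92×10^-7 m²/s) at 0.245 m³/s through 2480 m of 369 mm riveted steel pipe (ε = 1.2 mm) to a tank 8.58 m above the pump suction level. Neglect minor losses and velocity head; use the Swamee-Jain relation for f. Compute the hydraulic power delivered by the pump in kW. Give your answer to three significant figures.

V = 4Q/(πD²) = 2.291 m/s; Re = 1.72×10^6; ε/D = 0.00325; f = 0.02689
h_f = f(L/D)V²/2g = 48.34 m
Total head H = z + h_f = 8.58 + 48.34 = 56.92 m
P_hyd = ρgQH = 718.0·9.81·0.245·56.92 = 98.23 kW

P_hyd ≈ 98.2 kW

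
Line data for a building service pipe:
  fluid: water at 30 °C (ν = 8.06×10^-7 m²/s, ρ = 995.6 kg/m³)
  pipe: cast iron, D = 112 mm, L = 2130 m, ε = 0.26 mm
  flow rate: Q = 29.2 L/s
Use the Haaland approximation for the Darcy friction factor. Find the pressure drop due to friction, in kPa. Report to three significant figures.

Δp ≈ 2060 kPa

V = 4Q/(πD²) = 4·0.0292/(π·0.112²) = 2.964 m/s
Re = VD/ν = 2.964·0.112/8.06×10^-7 = 4.12×10^5 → turbulent
ε/D = 0.26/112 = 0.00232
Haaland: f = 0.02478
h_f = f(L/D)V²/(2g) = 0.02478·(2130/0.112)·2.964²/(2·9.81) = 211.0 m
Δp = ρg·h_f = 995.6·9.81·211.0 = 2061 kPa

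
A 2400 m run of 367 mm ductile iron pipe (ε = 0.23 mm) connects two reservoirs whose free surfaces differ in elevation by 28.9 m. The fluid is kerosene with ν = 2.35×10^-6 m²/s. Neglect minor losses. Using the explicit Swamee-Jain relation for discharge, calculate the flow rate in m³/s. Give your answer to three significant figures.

Q ≈ 0.227 m³/s

Swamee-Jain (Type II): Q = -0.965·√(gD⁵h_f/L)·ln[ε/(3.7D) + √(3.17ν²L/(gD³h_f))]
√(gD⁵h_f/L) = √(9.81·0.367⁵·28.9/2400) = 0.02804
ε/(3.7D) = 1.69×10^-4; √(3.17ν²L/(gD³h_f)) = 5.48×10^-5
Q = -0.965·0.02804·ln(2.241×10^-4) = 0.2274 m³/s
Check: V = 2.15 m/s, Re = 3.36×10^5, f = 0.01889, h_f = 29.1 m ≈ 28.9 m ✓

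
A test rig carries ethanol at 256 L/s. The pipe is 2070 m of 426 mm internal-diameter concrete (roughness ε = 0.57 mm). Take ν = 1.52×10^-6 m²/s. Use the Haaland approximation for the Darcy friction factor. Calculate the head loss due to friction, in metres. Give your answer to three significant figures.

h_f ≈ 17.2 m

V = 4Q/(πD²) = 4·0.256/(π·0.426²) = 1.796 m/s
Re = VD/ν = 1.796·0.426/1.52×10^-6 = 5.03×10^5 → turbulent
ε/D = 0.57/426 = 0.00134
Haaland: f = 0.02157
h_f = f(L/D)V²/(2g) = 0.02157·(2070/0.426)·1.796²/(2·9.81) = 17.23 m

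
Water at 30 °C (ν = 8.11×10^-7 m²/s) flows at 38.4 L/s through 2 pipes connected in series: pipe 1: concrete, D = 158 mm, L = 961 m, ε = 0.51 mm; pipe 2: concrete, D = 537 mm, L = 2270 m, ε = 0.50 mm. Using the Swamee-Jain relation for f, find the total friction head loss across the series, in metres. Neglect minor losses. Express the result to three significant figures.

H ≈ 32.5 m

Pipe 1: V = 1.959 m/s, Re = 3.82×10^5, ε/D = 0.00323, f = 0.02718, h_1 = f(L/D)V²/2g = 32.32 m
Pipe 2: V = 0.1695 m/s, Re = 1.12×10^5, ε/D = 9.31×10^-4, f = 0.02186, h_2 = f(L/D)V²/2g = 0.1354 m
Series → Q common, losses add: H = Σh = 32.45 m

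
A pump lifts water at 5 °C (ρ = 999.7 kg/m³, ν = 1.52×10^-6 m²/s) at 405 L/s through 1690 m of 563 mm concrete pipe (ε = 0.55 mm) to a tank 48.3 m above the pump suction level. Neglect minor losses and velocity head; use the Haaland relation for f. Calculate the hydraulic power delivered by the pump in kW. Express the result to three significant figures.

V = 4Q/(πD²) = 1.627 m/s; Re = 6.03×10^5; ε/D = 9.77×10^-4; f = 0.02001
h_f = f(L/D)V²/2g = 8.101 m
Total head H = z + h_f = 48.3 + 8.101 = 56.40 m
P_hyd = ρgQH = 999.7·9.81·0.405·56.40 = 224.0 kW

P_hyd ≈ 224 kW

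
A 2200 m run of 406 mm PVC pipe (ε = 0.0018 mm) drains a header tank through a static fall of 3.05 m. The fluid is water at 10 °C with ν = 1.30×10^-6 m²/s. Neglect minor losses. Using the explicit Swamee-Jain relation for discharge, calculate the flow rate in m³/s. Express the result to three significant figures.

Swamee-Jain (Type II): Q = -0.965·√(gD⁵h_f/L)·ln[ε/(3.7D) + √(3.17ν²L/(gD³h_f))]
√(gD⁵h_f/L) = √(9.81·0.406⁵·3.05/2200) = 0.01225
ε/(3.7D) = 1.20×10^-6; √(3.17ν²L/(gD³h_f)) = 7.67×10^-5
Q = -0.965·0.01225·ln(7.792×10^-5) = 0.1118 m³/s
Check: V = 0.864 m/s, Re = 2.70×10^5, f = 0.01471, h_f = 3.03 m ≈ 3.05 m ✓

Q ≈ 0.112 m³/s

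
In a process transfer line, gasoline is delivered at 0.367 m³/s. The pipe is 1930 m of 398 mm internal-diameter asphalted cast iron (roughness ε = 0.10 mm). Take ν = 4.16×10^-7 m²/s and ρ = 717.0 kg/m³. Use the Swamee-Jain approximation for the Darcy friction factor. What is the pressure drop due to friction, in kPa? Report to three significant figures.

V = 4Q/(πD²) = 4·0.367/(π·0.398²) = 2.950 m/s
Re = VD/ν = 2.950·0.398/4.16×10^-7 = 2.82×10^6 → turbulent
ε/D = 0.10/398 = 2.51×10^-4
Swamee-Jain: f = 0.01477
h_f = f(L/D)V²/(2g) = 0.01477·(1930/0.398)·2.950²/(2·9.81) = 31.77 m
Δp = ρg·h_f = 717.0·9.81·31.77 = 223.4 kPa

Δp ≈ 223 kPa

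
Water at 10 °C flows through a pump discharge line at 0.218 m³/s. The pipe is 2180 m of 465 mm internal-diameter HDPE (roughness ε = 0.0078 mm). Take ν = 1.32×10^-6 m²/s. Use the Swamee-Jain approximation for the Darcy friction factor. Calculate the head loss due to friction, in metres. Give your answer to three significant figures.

h_f ≈ 5.35 m

V = 4Q/(πD²) = 4·0.218/(π·0.465²) = 1.284 m/s
Re = VD/ν = 1.284·0.465/1.32×10^-6 = 4.52×10^5 → turbulent
ε/D = 0.0078/465 = 1.68×10^-5
Swamee-Jain: f = 0.01358
h_f = f(L/D)V²/(2g) = 0.01358·(2180/0.465)·1.284²/(2·9.81) = 5.347 m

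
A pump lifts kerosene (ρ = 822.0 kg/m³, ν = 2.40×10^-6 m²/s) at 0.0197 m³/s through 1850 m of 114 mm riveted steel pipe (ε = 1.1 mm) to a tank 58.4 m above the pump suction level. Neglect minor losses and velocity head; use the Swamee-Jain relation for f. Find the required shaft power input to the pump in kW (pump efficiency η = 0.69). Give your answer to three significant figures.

V = 4Q/(πD²) = 1.930 m/s; Re = 9.17×10^4; ε/D = 0.00965; f = 0.03838
h_f = f(L/D)V²/2g = 118.3 m
Total head H = z + h_f = 58.4 + 118.3 = 176.7 m
P_hyd = ρgQH = 822.0·9.81·0.0197·176.7 = 28.06 kW
P_shaft = P_hyd/η = 28.06/0.69 = 40.67 kW

P_shaft ≈ 40.7 kW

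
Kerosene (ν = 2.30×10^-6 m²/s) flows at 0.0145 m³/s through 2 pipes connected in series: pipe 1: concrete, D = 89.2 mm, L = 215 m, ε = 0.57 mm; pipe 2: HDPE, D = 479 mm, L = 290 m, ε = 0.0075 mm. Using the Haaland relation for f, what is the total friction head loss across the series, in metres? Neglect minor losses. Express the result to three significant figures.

H ≈ 22.2 m

Pipe 1: V = 2.320 m/s, Re = 9.00×10^4, ε/D = 0.00639, f = 0.03363, h_1 = f(L/D)V²/2g = 22.24 m
Pipe 2: V = 0.08047 m/s, Re = 1.68×10^4, ε/D = 1.57×10^-5, f = 0.02695, h_2 = f(L/D)V²/2g = 0.005384 m
Series → Q common, losses add: H = Σh = 22.25 m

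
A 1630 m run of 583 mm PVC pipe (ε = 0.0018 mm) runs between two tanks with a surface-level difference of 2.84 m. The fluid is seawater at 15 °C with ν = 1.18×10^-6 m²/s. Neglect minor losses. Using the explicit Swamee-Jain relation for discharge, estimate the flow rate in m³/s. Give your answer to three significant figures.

Q ≈ 0.334 m³/s

Swamee-Jain (Type II): Q = -0.965·√(gD⁵h_f/L)·ln[ε/(3.7D) + √(3.17ν²L/(gD³h_f))]
√(gD⁵h_f/L) = √(9.81·0.583⁵·2.84/1630) = 0.03393
ε/(3.7D) = 8.34×10^-7; √(3.17ν²L/(gD³h_f)) = 3.61×10^-5
Q = -0.965·0.03393·ln(3.693×10^-5) = 0.3342 m³/s
Check: V = 1.25 m/s, Re = 6.18×10^5, f = 0.01266, h_f = 2.83 m ≈ 2.84 m ✓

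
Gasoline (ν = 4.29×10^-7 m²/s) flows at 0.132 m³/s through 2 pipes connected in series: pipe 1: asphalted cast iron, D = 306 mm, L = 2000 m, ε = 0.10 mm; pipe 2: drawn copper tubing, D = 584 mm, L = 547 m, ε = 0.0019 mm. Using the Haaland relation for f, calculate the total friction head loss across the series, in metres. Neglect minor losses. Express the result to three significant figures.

H ≈ 17.0 m

Pipe 1: V = 1.795 m/s, Re = 1.28×10^6, ε/D = 3.27×10^-4, f = 0.01572, h_1 = f(L/D)V²/2g = 16.87 m
Pipe 2: V = 0.4928 m/s, Re = 6.71×10^5, ε/D = 3.25×10^-6, f = 0.01245, h_2 = f(L/D)V²/2g = 0.1443 m
Series → Q common, losses add: H = Σh = 17.01 m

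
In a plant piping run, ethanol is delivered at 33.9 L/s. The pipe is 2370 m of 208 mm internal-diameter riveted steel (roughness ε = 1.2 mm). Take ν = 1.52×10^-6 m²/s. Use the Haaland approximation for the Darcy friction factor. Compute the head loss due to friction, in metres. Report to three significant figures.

V = 4Q/(πD²) = 4·0.0339/(π·0.208²) = 0.9977 m/s
Re = VD/ν = 0.9977·0.208/1.52×10^-6 = 1.37×10^5 → turbulent
ε/D = 1.2/208 = 0.00577
Haaland: f = 0.03236
h_f = f(L/D)V²/(2g) = 0.03236·(2370/0.208)·0.9977²/(2·9.81) = 18.71 m

h_f ≈ 18.7 m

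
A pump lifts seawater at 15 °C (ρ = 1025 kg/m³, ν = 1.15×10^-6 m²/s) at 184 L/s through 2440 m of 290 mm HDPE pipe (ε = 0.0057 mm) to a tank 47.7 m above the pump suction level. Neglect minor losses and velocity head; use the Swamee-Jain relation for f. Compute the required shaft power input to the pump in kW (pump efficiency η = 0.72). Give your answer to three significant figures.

P_shaft ≈ 231 kW

V = 4Q/(πD²) = 2.786 m/s; Re = 7.02×10^5; ε/D = 1.97×10^-5; f = 0.01271
h_f = f(L/D)V²/2g = 42.29 m
Total head H = z + h_f = 47.7 + 42.29 = 89.99 m
P_hyd = ρgQH = 1025·9.81·0.184·89.99 = 166.5 kW
P_shaft = P_hyd/η = 166.5/0.72 = 231.3 kW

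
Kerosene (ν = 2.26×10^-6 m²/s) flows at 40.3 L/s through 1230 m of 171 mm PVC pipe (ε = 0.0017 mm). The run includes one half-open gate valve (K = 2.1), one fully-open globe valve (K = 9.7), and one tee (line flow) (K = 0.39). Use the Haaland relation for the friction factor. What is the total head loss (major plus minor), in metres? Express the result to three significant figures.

V = 4Q/(πD²) = 1.755 m/s; V²/2g = 0.1569 m
Re = 1.33×10^5, ε/D = 9.94×10^-6 → f = 0.01686 (Haaland)
Major: h_f = f(L/D)·V²/2g = 0.01686·7193·0.1569 = 19.03 m
Minor: ΣK = 12.2; h_m = ΣK·V²/2g = 1.913 m
Total H_L = 19.03 + 1.913 = 20.94 m

H_L ≈ 20.9 m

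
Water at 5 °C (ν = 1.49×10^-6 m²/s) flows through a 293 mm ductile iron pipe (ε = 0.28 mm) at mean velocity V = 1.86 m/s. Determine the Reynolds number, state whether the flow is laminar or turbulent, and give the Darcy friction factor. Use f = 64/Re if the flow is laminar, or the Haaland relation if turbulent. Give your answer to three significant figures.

Re ≈ 3.66×10^5; turbulent; f ≈ 0.0202

Re = VD/ν = 1.860·0.293/1.49×10^-6 = 3.66×10^5
Re > 4000 → turbulent; ε/D = 9.56×10^-4
Haaland: f = 0.02019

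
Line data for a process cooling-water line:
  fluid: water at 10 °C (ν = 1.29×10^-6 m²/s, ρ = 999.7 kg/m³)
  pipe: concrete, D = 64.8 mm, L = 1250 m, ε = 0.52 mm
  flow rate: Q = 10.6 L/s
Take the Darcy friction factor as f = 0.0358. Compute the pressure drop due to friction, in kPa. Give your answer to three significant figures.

Δp ≈ 3570 kPa

V = 4Q/(πD²) = 4·0.0106/(π·0.0648²) = 3.214 m/s
h_f = f(L/D)V²/(2g) = 0.03580·(1250/0.0648)·3.214²/(2·9.81) = 363.6 m
Δp = ρg·h_f = 999.7·9.81·363.6 = 3566 kPa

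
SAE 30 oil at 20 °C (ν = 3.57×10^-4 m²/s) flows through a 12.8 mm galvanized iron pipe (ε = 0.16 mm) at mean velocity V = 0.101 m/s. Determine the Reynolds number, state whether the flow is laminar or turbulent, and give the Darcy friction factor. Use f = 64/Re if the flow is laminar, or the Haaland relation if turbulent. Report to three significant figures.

Re ≈ 3.62; laminar; f = 64/Re ≈ 17.7

Re = VD/ν = 0.1010·0.0128/3.57×10^-4 = 3.62
Re < 2300 → laminar → f = 64/Re = 17.67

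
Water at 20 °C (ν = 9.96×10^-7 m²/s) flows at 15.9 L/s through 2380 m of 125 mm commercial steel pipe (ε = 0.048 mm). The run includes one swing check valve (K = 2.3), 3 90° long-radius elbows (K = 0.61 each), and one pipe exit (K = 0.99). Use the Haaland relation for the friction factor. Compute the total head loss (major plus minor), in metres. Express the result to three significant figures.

H_L ≈ 30.4 m

V = 4Q/(πD²) = 1.296 m/s; V²/2g = 0.08556 m
Re = 1.63×10^5, ε/D = 3.84×10^-4 → f = 0.01840 (Haaland)
Major: h_f = f(L/D)·V²/2g = 0.01840·19040·0.08556 = 29.98 m
Minor: ΣK = 5.12; h_m = ΣK·V²/2g = 0.4381 m
Total H_L = 29.98 + 0.4381 = 30.42 m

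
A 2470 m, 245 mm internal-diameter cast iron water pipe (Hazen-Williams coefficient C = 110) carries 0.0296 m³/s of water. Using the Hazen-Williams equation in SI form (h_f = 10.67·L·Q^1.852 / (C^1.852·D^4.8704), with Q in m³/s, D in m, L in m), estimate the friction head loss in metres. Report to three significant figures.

h_f = 10.67·2470·0.0296^1.852 / (110^1.852·0.245^4.8704) = 6.082 m

h_f ≈ 6.08 m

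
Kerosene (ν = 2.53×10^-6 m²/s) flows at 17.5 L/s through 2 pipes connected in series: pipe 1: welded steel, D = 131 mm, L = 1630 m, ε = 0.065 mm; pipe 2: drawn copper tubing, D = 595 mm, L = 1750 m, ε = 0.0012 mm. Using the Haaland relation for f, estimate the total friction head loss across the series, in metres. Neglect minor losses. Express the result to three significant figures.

H ≈ 22.7 m

Pipe 1: V = 1.298 m/s, Re = 6.72×10^4, ε/D = 4.96×10^-4, f = 0.02120, h_1 = f(L/D)V²/2g = 22.67 m
Pipe 2: V = 0.06294 m/s, Re = 1.48×10^4, ε/D = 2.02×10^-6, f = 0.02781, h_2 = f(L/D)V²/2g = 0.01651 m
Series → Q common, losses add: H = Σh = 22.68 m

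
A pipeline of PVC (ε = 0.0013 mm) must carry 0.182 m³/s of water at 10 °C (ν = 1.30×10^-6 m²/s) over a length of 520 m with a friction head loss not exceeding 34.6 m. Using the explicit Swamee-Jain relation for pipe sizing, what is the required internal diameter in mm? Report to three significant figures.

Swamee-Jain (Type III): D = 0.66·[ε^1.25·(LQ²/(gh_f))^4.75 + ν·Q^9.4·(L/(gh_f))^5.2]^0.04
LQ²/(gh_f) = 0.05075; L/(gh_f) = 1.532
Term 1 = ε^1.25·(…)^4.75 = 3.11×10^-14; Term 2 = ν·Q^9.4·(…)^5.2 = 1.32×10^-12
D = 0.66·(3.11×10^-14 + 1.32×10^-12)^0.04 = 0.2212 m = 221 mm
Check: V = 4.74 m/s, Re = 8.06×10^5, f = 0.01217, h_f = 32.7 m ≈ 34.6 m ✓

D ≈ 221 mm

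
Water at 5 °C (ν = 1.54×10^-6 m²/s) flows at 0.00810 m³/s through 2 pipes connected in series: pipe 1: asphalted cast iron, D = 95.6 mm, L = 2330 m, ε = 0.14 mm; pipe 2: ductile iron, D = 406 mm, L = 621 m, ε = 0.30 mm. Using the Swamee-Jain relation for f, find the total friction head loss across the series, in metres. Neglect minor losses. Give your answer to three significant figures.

Pipe 1: V = 1.128 m/s, Re = 7.01×10^4, ε/D = 0.00146, f = 0.02457, h_1 = f(L/D)V²/2g = 38.86 m
Pipe 2: V = 0.06257 m/s, Re = 1.65×10^4, ε/D = 7.39×10^-4, f = 0.02870, h_2 = f(L/D)V²/2g = 0.008759 m
Series → Q common, losses add: H = Σh = 38.87 m

H ≈ 38.9 m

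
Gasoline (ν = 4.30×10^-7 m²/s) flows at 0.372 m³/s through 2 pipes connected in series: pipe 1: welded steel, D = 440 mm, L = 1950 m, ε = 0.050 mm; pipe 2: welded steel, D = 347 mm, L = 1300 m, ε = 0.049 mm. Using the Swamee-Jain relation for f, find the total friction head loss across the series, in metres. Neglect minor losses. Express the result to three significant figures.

Pipe 1: V = 2.447 m/s, Re = 2.50×10^6, ε/D = 1.14×10^-4, f = 0.01297, h_1 = f(L/D)V²/2g = 17.54 m
Pipe 2: V = 3.934 m/s, Re = 3.17×10^6, ε/D = 1.41×10^-4, f = 0.01330, h_2 = f(L/D)V²/2g = 39.31 m
Series → Q common, losses add: H = Σh = 56.84 m

H ≈ 56.8 m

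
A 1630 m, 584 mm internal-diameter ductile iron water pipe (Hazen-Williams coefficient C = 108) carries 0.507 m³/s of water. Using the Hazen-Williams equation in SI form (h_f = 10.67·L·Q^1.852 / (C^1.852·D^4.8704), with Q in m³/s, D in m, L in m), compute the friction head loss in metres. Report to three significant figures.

h_f ≈ 11.6 m

h_f = 10.67·1630·0.507^1.852 / (108^1.852·0.584^4.8704) = 11.64 m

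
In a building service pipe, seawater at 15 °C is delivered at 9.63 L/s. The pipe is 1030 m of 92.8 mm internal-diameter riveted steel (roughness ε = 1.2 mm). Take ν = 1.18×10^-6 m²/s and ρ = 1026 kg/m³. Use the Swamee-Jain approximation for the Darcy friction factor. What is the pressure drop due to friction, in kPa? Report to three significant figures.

V = 4Q/(πD²) = 4·0.00963/(π·0.0928²) = 1.424 m/s
Re = VD/ν = 1.424·0.0928/1.18×10^-6 = 1.12×10^5 → turbulent
ε/D = 1.2/92.8 = 0.0129
Swamee-Jain: f = 0.04211
h_f = f(L/D)V²/(2g) = 0.04211·(1030/0.0928)·1.424²/(2·9.81) = 48.29 m
Δp = ρg·h_f = 1026·9.81·48.29 = 486.0 kPa

Δp ≈ 486 kPa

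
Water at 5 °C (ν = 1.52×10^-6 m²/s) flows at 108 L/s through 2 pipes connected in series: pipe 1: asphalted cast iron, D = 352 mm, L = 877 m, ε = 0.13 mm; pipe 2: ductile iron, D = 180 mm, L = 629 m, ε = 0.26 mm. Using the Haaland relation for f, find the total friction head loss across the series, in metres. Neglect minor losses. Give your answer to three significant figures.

Pipe 1: V = 1.110 m/s, Re = 2.57×10^5, ε/D = 3.69×10^-4, f = 0.01750, h_1 = f(L/D)V²/2g = 2.736 m
Pipe 2: V = 4.244 m/s, Re = 5.03×10^5, ε/D = 0.00144, f = 0.02196, h_2 = f(L/D)V²/2g = 70.46 m
Series → Q common, losses add: H = Σh = 73.20 m

H ≈ 73.2 m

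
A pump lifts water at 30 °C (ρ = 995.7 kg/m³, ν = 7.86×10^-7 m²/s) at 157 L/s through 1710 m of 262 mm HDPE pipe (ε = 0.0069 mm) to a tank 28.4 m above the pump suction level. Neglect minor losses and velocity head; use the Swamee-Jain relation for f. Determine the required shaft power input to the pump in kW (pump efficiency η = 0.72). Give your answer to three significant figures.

V = 4Q/(πD²) = 2.912 m/s; Re = 9.71×10^5; ε/D = 2.63×10^-5; f = 0.01227
h_f = f(L/D)V²/2g = 34.61 m
Total head H = z + h_f = 28.4 + 34.61 = 63.01 m
P_hyd = ρgQH = 995.7·9.81·0.157·63.01 = 96.62 kW
P_shaft = P_hyd/η = 96.62/0.72 = 134.2 kW

P_shaft ≈ 134 kW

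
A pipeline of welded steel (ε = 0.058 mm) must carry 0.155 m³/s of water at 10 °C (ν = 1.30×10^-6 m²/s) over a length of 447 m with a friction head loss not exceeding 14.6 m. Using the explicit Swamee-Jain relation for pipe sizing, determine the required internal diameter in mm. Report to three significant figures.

D ≈ 252 mm

Swamee-Jain (Type III): D = 0.66·[ε^1.25·(LQ²/(gh_f))^4.75 + ν·Q^9.4·(L/(gh_f))^5.2]^0.04
LQ²/(gh_f) = 0.07498; L/(gh_f) = 3.121
Term 1 = ε^1.25·(…)^4.75 = 2.29×10^-11; Term 2 = ν·Q^9.4·(…)^5.2 = 1.18×10^-11
D = 0.66·(2.29×10^-11 + 1.18×10^-11)^0.04 = 0.2519 m = 252 mm
Check: V = 3.11 m/s, Re = 6.03×10^5, f = 0.01557, h_f = 13.6 m ≈ 14.6 m ✓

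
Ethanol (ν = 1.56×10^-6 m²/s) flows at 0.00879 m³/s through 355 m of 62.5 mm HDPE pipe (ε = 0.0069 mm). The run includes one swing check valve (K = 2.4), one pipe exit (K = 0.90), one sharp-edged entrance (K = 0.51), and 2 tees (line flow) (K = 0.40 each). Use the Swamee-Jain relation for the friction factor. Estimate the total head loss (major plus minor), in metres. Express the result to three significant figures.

V = 4Q/(πD²) = 2.865 m/s; V²/2g = 0.4184 m
Re = 1.15×10^5, ε/D = 1.10×10^-4 → f = 0.01806 (Swamee-Jain)
Major: h_f = f(L/D)·V²/2g = 0.01806·5680·0.4184 = 42.91 m
Minor: ΣK = 4.61; h_m = ΣK·V²/2g = 1.929 m
Total H_L = 42.91 + 1.929 = 44.84 m

H_L ≈ 44.8 m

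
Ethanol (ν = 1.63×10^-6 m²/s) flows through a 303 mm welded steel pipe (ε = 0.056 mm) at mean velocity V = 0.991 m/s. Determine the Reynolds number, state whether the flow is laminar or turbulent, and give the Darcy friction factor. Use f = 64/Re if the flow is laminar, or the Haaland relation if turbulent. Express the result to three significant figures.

Re = VD/ν = 0.9910·0.303/1.63×10^-6 = 1.84×10^5
Re > 4000 → turbulent; ε/D = 1.85×10^-4
Haaland: f = 0.01696

Re ≈ 1.84×10^5; turbulent; f ≈ 0.0170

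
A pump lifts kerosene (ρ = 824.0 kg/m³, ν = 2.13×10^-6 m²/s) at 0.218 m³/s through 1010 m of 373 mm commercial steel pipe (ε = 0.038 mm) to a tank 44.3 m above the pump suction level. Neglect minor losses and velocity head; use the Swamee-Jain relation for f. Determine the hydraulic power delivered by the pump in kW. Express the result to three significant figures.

P_hyd ≈ 92.7 kW

V = 4Q/(πD²) = 1.995 m/s; Re = 3.49×10^5; ε/D = 1.02×10^-4; f = 0.01514
h_f = f(L/D)V²/2g = 8.317 m
Total head H = z + h_f = 44.3 + 8.317 = 52.62 m
P_hyd = ρgQH = 824.0·9.81·0.218·52.62 = 92.72 kW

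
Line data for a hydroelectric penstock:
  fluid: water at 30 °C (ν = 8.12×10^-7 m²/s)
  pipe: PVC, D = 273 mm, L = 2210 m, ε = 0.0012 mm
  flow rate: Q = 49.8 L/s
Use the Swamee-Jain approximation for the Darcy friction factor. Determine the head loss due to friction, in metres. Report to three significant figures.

V = 4Q/(πD²) = 4·0.0498/(π·0.273²) = 0.8508 m/s
Re = VD/ν = 0.8508·0.273/8.12×10^-7 = 2.86×10^5 → turbulent
ε/D = 0.0012/273 = 4.40×10^-6
Swamee-Jain: f = 0.01455
h_f = f(L/D)V²/(2g) = 0.01455·(2210/0.273)·0.8508²/(2·9.81) = 4.346 m

h_f ≈ 4.35 m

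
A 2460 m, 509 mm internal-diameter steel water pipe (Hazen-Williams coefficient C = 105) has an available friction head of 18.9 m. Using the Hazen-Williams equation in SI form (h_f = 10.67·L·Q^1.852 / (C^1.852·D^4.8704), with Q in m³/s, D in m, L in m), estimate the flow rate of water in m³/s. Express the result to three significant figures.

Rearranging: Q = [h_f·C^1.852·D^4.8704 / (10.67·L)]^(1/1.852)
Q = [18.9·105^1.852·0.509^4.8704 / (10.67·2460)]^0.540 = 0.3573 m³/s

Q ≈ 0.357 m³/s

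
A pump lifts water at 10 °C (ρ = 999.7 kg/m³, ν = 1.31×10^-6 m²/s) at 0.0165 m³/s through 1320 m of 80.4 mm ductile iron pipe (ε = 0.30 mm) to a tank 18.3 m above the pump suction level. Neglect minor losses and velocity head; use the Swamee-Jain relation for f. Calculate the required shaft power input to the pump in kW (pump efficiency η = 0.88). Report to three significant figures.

V = 4Q/(πD²) = 3.250 m/s; Re = 1.99×10^5; ε/D = 0.00373; f = 0.02861
h_f = f(L/D)V²/2g = 252.8 m
Total head H = z + h_f = 18.3 + 252.8 = 271.1 m
P_hyd = ρgQH = 999.7·9.81·0.0165·271.1 = 43.87 kW
P_shaft = P_hyd/η = 43.87/0.88 = 49.86 kW

P_shaft ≈ 49.9 kW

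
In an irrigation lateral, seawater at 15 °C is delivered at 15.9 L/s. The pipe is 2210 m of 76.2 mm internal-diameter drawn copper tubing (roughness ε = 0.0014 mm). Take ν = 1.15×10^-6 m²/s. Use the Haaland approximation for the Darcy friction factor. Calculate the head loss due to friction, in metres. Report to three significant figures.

V = 4Q/(πD²) = 4·0.0159/(π·0.0762²) = 3.487 m/s
Re = VD/ν = 3.487·0.0762/1.15×10^-6 = 2.31×10^5 → turbulent
ε/D = 0.0014/76.2 = 1.84×10^-5
Haaland: f = 0.01520
h_f = f(L/D)V²/(2g) = 0.01520·(2210/0.0762)·3.487²/(2·9.81) = 273.1 m

h_f ≈ 273 m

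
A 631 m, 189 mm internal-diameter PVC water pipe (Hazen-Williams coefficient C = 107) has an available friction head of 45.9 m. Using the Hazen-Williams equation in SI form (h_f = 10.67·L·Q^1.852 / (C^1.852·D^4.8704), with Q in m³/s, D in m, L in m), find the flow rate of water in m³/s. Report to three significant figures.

Rearranging: Q = [h_f·C^1.852·D^4.8704 / (10.67·L)]^(1/1.852)
Q = [45.9·107^1.852·0.189^4.8704 / (10.67·631)]^0.540 = 0.09055 m³/s

Q ≈ 0.0905 m³/s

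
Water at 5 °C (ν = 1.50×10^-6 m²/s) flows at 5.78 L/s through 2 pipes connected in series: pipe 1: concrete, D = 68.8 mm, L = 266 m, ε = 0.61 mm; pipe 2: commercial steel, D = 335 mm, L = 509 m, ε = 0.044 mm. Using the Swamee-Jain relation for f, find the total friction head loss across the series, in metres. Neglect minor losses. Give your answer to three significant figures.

Pipe 1: V = 1.555 m/s, Re = 7.13×10^4, ε/D = 0.00887, f = 0.03762, h_1 = f(L/D)V²/2g = 17.92 m
Pipe 2: V = 0.06558 m/s, Re = 1.46×10^4, ε/D = 1.31×10^-4, f = 0.02824, h_2 = f(L/D)V²/2g = 0.009404 m
Series → Q common, losses add: H = Σh = 17.93 m

H ≈ 17.9 m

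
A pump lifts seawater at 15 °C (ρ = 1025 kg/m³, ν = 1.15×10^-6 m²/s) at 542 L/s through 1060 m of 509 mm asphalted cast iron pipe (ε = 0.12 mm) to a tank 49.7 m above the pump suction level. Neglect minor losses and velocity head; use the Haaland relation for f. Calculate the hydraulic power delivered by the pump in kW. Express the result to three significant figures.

P_hyd ≈ 332 kW

V = 4Q/(πD²) = 2.664 m/s; Re = 1.18×10^6; ε/D = 2.36×10^-4; f = 0.01488
h_f = f(L/D)V²/2g = 11.20 m
Total head H = z + h_f = 49.7 + 11.20 = 60.90 m
P_hyd = ρgQH = 1025·9.81·0.542·60.90 = 331.9 kW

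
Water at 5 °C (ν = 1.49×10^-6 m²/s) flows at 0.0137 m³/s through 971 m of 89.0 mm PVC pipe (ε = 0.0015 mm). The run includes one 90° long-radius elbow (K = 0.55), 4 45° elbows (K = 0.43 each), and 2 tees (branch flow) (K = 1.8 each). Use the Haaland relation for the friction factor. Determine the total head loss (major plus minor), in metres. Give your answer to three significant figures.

V = 4Q/(πD²) = 2.202 m/s; V²/2g = 0.2472 m
Re = 1.32×10^5, ε/D = 1.69×10^-5 → f = 0.01692 (Haaland)
Major: h_f = f(L/D)·V²/2g = 0.01692·10910·0.2472 = 45.64 m
Minor: ΣK = 5.87; h_m = ΣK·V²/2g = 1.451 m
Total H_L = 45.64 + 1.451 = 47.09 m

H_L ≈ 47.1 m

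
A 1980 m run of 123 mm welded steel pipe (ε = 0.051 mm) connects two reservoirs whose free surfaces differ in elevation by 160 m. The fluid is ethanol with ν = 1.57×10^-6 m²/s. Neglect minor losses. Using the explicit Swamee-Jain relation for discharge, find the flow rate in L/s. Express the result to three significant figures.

Q ≈ 39.2 L/s

Swamee-Jain (Type II): Q = -0.965·√(gD⁵h_f/L)·ln[ε/(3.7D) + √(3.17ν²L/(gD³h_f))]
√(gD⁵h_f/L) = √(9.81·0.123⁵·160/1980) = 0.004724
ε/(3.7D) = 1.12×10^-4; √(3.17ν²L/(gD³h_f)) = 7.28×10^-5
Q = -0.965·0.004724·ln(1.848×10^-4) = 0.03919 m³/s
Check: V = 3.30 m/s, Re = 2.58×10^5, f = 0.01804, h_f = 161 m ≈ 160 m ✓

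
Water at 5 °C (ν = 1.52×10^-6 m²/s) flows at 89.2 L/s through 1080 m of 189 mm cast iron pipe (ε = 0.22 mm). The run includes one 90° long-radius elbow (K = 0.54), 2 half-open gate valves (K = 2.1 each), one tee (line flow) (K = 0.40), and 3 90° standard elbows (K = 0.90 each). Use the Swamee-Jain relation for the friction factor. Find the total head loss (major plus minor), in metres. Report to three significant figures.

H_L ≈ 66.4 m

V = 4Q/(πD²) = 3.179 m/s; V²/2g = 0.5152 m
Re = 3.95×10^5, ε/D = 0.00116 → f = 0.02119 (Swamee-Jain)
Major: h_f = f(L/D)·V²/2g = 0.02119·5714·0.5152 = 62.38 m
Minor: ΣK = 7.84; h_m = ΣK·V²/2g = 4.039 m
Total H_L = 62.38 + 4.039 = 66.42 m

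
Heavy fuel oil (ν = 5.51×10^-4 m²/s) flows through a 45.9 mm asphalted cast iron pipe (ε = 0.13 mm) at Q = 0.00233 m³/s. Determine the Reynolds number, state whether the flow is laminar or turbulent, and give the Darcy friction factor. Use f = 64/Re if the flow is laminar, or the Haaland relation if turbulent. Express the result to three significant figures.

V = 4Q/(πD²) = 1.408 m/s
Re = VD/ν = 1.408·0.0459/5.51×10^-4 = 117
Re < 2300 → laminar → f = 64/Re = 0.5456

Re ≈ 117; laminar; f = 64/Re ≈ 0.546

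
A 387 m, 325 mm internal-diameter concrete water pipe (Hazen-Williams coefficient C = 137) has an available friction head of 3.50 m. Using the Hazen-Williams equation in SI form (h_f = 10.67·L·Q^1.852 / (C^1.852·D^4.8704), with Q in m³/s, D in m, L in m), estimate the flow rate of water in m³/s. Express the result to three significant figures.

Q ≈ 0.156 m³/s

Rearranging: Q = [h_f·C^1.852·D^4.8704 / (10.67·L)]^(1/1.852)
Q = [3.50·137^1.852·0.325^4.8704 / (10.67·387)]^0.540 = 0.1565 m³/s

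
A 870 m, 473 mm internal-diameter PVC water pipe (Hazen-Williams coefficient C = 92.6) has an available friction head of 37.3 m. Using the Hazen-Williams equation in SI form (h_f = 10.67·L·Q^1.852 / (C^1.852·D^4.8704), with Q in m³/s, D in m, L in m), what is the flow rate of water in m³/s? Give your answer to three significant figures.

Rearranging: Q = [h_f·C^1.852·D^4.8704 / (10.67·L)]^(1/1.852)
Q = [37.3·92.6^1.852·0.473^4.8704 / (10.67·870)]^0.540 = 0.6574 m³/s

Q ≈ 0.657 m³/s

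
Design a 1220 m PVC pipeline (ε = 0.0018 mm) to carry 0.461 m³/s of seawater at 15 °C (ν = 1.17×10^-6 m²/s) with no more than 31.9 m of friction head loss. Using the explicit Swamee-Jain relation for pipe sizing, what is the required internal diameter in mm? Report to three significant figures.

Swamee-Jain (Type III): D = 0.66·[ε^1.25·(LQ²/(gh_f))^4.75 + ν·Q^9.4·(L/(gh_f))^5.2]^0.04
LQ²/(gh_f) = 0.8285; L/(gh_f) = 3.899
Term 1 = ε^1.25·(…)^4.75 = 2.70×10^-8; Term 2 = ν·Q^9.4·(…)^5.2 = 9.54×10^-7
D = 0.66·(2.70×10^-8 + 9.54×10^-7)^0.04 = 0.3795 m = 380 mm
Check: V = 4.08 m/s, Re = 1.32×10^6, f = 0.01122, h_f = 30.5 m ≈ 31.9 m ✓

D ≈ 380 mm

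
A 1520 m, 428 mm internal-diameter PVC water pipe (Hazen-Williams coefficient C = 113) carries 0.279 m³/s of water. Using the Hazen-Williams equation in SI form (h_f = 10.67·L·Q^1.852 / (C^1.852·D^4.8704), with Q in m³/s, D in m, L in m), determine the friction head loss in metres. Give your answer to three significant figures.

h_f ≈ 15.0 m

h_f = 10.67·1520·0.279^1.852 / (113^1.852·0.428^4.8704) = 15.00 m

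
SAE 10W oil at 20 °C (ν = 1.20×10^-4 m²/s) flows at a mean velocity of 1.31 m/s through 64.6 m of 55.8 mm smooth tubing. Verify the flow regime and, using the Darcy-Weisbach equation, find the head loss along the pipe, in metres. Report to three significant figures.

h_f ≈ 10.6 m

Re = VD/ν = 1.31·0.05580/1.20×10^-4 = 609 → laminar (Re < 2300)
f = 64/Re = 0.1051
h_f = f(L/D)V²/(2g) = 0.1051·(64.6/0.05580)·1.31²/(2·9.81) = 10.64 m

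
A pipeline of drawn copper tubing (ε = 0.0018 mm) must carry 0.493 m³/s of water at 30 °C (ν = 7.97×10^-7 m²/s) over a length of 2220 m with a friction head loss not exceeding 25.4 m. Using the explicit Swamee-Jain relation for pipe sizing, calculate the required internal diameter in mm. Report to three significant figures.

Swamee-Jain (Type III): D = 0.66·[ε^1.25·(LQ²/(gh_f))^4.75 + ν·Q^9.4·(L/(gh_f))^5.2]^0.04
LQ²/(gh_f) = 2.165; L/(gh_f) = 8.909
Term 1 = ε^1.25·(…)^4.75 = 2.59×10^-6; Term 2 = ν·Q^9.4·(…)^5.2 = 8.98×10^-5
D = 0.66·(2.59×10^-6 + 8.98×10^-5)^0.04 = 0.4552 m = 455 mm
Check: V = 3.03 m/s, Re = 1.73×10^6, f = 0.01075, h_f = 24.5 m ≈ 25.4 m ✓

D ≈ 455 mm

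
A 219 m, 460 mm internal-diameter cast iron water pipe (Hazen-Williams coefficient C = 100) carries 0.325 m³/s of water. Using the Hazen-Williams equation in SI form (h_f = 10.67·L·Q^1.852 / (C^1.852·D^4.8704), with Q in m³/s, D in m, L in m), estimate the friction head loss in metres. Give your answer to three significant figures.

h_f = 10.67·219·0.325^1.852 / (100^1.852·0.460^4.8704) = 2.530 m

h_f ≈ 2.53 m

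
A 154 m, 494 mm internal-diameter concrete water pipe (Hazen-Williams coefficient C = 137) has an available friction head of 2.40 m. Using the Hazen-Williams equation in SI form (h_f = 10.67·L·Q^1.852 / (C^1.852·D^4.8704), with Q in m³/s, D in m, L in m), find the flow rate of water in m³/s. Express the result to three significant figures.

Q ≈ 0.631 m³/s

Rearranging: Q = [h_f·C^1.852·D^4.8704 / (10.67·L)]^(1/1.852)
Q = [2.40·137^1.852·0.494^4.8704 / (10.67·154)]^0.540 = 0.6313 m³/s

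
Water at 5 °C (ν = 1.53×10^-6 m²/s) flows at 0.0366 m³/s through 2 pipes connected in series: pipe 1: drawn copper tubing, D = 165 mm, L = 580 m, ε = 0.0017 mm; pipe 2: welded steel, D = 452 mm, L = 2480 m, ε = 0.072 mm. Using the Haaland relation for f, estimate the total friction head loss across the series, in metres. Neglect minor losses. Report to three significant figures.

Pipe 1: V = 1.712 m/s, Re = 1.85×10^5, ε/D = 1.03×10^-5, f = 0.01580, h_1 = f(L/D)V²/2g = 8.295 m
Pipe 2: V = 0.2281 m/s, Re = 6.74×10^4, ε/D = 1.59×10^-4, f = 0.01995, h_2 = f(L/D)V²/2g = 0.2903 m
Series → Q common, losses add: H = Σh = 8.585 m

H ≈ 8.58 m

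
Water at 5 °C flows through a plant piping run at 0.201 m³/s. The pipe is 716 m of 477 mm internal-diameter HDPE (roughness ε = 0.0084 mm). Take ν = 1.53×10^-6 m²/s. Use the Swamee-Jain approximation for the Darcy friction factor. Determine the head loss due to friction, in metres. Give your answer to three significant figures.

h_f ≈ 1.37 m

V = 4Q/(πD²) = 4·0.201/(π·0.477²) = 1.125 m/s
Re = VD/ν = 1.125·0.477/1.53×10^-6 = 3.51×10^5 → turbulent
ε/D = 0.0084/477 = 1.76×10^-5
Swamee-Jain: f = 0.01419
h_f = f(L/D)V²/(2g) = 0.01419·(716/0.477)·1.125²/(2·9.81) = 1.373 m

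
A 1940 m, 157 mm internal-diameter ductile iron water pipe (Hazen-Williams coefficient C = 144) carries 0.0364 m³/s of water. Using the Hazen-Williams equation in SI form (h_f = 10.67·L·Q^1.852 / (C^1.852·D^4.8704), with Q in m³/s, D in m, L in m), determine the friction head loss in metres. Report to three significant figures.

h_f = 10.67·1940·0.0364^1.852 / (144^1.852·0.157^4.8704) = 37.16 m

h_f ≈ 37.2 m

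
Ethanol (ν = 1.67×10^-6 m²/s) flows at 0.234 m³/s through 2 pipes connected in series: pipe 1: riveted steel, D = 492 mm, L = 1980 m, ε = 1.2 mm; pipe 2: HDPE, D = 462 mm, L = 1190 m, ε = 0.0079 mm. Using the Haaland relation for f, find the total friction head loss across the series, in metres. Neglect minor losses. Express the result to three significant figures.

H ≈ 11.4 m

Pipe 1: V = 1.231 m/s, Re = 3.63×10^5, ε/D = 0.00244, f = 0.02514, h_1 = f(L/D)V²/2g = 7.813 m
Pipe 2: V = 1.396 m/s, Re = 3.86×10^5, ε/D = 1.71×10^-5, f = 0.01386, h_2 = f(L/D)V²/2g = 3.544 m
Series → Q common, losses add: H = Σh = 11.36 m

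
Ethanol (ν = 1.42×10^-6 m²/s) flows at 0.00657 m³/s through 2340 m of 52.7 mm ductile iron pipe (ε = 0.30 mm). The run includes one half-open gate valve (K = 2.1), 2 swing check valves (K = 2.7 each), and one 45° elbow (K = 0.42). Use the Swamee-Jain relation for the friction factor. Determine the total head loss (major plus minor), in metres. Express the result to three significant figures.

H_L ≈ 673 m

V = 4Q/(πD²) = 3.012 m/s; V²/2g = 0.4624 m
Re = 1.12×10^5, ε/D = 0.00569 → f = 0.03261 (Swamee-Jain)
Major: h_f = f(L/D)·V²/2g = 0.03261·44402·0.4624 = 669.5 m
Minor: ΣK = 7.92; h_m = ΣK·V²/2g = 3.662 m
Total H_L = 669.5 + 3.662 = 673.2 m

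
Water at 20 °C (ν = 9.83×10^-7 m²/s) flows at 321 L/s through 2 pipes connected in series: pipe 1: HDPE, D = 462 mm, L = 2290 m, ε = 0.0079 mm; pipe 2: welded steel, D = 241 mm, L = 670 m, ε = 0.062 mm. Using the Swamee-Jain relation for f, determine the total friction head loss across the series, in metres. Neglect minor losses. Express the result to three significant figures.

Pipe 1: V = 1.915 m/s, Re = 9.00×10^5, ε/D = 1.71×10^-5, f = 0.01220, h_1 = f(L/D)V²/2g = 11.30 m
Pipe 2: V = 7.037 m/s, Re = 1.73×10^6, ε/D = 2.57×10^-4, f = 0.01503, h_2 = f(L/D)V²/2g = 105.5 m
Series → Q common, losses add: H = Σh = 116.8 m

H ≈ 117 m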